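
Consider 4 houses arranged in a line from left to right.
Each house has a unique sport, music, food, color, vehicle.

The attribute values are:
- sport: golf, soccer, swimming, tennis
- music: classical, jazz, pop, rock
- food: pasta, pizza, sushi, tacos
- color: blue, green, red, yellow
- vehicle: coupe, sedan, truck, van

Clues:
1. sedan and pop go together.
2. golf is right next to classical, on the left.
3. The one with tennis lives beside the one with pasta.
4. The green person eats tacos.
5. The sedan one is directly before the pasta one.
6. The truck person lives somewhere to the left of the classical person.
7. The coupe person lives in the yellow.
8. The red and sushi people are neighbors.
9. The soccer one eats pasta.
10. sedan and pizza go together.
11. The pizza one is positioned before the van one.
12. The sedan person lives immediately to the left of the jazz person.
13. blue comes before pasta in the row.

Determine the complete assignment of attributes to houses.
Solution:

House | Sport | Music | Food | Color | Vehicle
----------------------------------------------
  1   | tennis | pop | pizza | blue | sedan
  2   | soccer | jazz | pasta | red | truck
  3   | golf | rock | sushi | yellow | coupe
  4   | swimming | classical | tacos | green | van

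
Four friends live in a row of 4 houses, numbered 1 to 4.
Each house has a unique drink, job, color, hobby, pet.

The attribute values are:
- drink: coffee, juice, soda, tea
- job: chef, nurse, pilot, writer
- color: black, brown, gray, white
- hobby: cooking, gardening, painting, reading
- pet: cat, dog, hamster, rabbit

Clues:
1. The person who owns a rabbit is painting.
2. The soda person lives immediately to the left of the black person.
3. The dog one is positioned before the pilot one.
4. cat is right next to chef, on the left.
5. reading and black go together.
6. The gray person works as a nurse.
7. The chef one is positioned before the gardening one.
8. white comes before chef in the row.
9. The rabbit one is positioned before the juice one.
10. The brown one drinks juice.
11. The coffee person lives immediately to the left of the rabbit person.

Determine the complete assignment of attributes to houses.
Solution:

House | Drink | Job | Color | Hobby | Pet
-----------------------------------------
  1   | soda | writer | white | cooking | cat
  2   | coffee | chef | black | reading | dog
  3   | tea | nurse | gray | painting | rabbit
  4   | juice | pilot | brown | gardening | hamster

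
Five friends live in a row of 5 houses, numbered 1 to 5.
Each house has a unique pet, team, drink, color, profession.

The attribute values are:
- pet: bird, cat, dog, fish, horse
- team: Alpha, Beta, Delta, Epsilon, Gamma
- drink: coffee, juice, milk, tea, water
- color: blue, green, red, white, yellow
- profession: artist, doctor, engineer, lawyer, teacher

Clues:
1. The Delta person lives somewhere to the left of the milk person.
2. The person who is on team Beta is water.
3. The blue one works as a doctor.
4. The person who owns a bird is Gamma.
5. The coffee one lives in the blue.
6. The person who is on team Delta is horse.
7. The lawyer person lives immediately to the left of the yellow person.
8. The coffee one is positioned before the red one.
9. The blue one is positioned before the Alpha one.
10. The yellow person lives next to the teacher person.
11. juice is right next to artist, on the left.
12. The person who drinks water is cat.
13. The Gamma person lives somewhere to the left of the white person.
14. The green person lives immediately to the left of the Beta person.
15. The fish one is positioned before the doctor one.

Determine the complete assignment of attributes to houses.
Solution:

House | Pet | Team | Drink | Color | Profession
-----------------------------------------------
  1   | bird | Gamma | juice | green | lawyer
  2   | cat | Beta | water | yellow | artist
  3   | fish | Epsilon | tea | white | teacher
  4   | horse | Delta | coffee | blue | doctor
  5   | dog | Alpha | milk | red | engineer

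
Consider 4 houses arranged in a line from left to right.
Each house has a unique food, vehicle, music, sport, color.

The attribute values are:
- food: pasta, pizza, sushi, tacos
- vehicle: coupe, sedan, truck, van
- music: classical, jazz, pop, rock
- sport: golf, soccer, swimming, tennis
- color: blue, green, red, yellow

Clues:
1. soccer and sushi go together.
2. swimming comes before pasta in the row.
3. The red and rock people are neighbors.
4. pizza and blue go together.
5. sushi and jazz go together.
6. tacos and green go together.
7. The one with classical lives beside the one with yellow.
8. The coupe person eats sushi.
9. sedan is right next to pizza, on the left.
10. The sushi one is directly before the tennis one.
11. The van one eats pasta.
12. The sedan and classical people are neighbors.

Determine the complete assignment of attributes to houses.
Solution:

House | Food | Vehicle | Music | Sport | Color
----------------------------------------------
  1   | sushi | coupe | jazz | soccer | red
  2   | tacos | sedan | rock | tennis | green
  3   | pizza | truck | classical | swimming | blue
  4   | pasta | van | pop | golf | yellow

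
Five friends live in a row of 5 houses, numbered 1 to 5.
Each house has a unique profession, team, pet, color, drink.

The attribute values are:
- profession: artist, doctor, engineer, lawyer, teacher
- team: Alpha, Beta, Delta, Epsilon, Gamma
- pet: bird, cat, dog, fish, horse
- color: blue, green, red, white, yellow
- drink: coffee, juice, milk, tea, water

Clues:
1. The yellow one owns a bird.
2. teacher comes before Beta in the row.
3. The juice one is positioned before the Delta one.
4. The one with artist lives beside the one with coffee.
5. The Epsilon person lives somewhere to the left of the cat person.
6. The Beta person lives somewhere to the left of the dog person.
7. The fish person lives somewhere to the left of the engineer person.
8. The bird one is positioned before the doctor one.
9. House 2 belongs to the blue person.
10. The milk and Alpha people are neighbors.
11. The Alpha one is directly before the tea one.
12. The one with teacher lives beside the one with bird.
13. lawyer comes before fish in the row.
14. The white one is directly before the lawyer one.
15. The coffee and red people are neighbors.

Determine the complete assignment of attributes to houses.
Solution:

House | Profession | Team | Pet | Color | Drink
-----------------------------------------------
  1   | artist | Epsilon | horse | white | milk
  2   | lawyer | Alpha | cat | blue | coffee
  3   | teacher | Gamma | fish | red | tea
  4   | engineer | Beta | bird | yellow | juice
  5   | doctor | Delta | dog | green | water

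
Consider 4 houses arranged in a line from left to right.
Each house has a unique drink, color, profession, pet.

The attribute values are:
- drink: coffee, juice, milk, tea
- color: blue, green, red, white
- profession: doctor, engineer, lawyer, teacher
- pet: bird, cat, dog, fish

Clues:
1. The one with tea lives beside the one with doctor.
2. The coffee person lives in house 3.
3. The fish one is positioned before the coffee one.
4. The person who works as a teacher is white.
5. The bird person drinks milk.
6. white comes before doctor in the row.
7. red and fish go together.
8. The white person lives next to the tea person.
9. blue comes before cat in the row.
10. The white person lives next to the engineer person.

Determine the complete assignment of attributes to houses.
Solution:

House | Drink | Color | Profession | Pet
----------------------------------------
  1   | milk | white | teacher | bird
  2   | tea | red | engineer | fish
  3   | coffee | blue | doctor | dog
  4   | juice | green | lawyer | cat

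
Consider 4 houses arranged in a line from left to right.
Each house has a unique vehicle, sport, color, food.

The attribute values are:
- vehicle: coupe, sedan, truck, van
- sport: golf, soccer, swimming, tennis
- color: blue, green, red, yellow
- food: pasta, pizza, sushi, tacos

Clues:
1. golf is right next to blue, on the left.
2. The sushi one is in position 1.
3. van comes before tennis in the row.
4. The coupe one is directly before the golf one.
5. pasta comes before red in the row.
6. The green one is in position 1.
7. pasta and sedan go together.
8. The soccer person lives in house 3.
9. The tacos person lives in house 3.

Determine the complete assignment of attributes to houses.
Solution:

House | Vehicle | Sport | Color | Food
--------------------------------------
  1   | coupe | swimming | green | sushi
  2   | sedan | golf | yellow | pasta
  3   | van | soccer | blue | tacos
  4   | truck | tennis | red | pizza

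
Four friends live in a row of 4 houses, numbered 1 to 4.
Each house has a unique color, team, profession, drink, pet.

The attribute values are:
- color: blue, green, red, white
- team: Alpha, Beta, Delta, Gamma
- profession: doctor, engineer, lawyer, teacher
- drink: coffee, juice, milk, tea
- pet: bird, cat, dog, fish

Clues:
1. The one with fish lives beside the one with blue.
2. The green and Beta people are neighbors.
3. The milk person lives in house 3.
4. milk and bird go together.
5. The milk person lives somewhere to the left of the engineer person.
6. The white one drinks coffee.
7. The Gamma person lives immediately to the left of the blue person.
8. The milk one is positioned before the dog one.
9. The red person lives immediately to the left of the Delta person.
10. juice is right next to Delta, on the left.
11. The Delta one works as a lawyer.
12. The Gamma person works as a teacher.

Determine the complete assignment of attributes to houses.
Solution:

House | Color | Team | Profession | Drink | Pet
-----------------------------------------------
  1   | red | Gamma | teacher | juice | fish
  2   | blue | Delta | lawyer | tea | cat
  3   | green | Alpha | doctor | milk | bird
  4   | white | Beta | engineer | coffee | dog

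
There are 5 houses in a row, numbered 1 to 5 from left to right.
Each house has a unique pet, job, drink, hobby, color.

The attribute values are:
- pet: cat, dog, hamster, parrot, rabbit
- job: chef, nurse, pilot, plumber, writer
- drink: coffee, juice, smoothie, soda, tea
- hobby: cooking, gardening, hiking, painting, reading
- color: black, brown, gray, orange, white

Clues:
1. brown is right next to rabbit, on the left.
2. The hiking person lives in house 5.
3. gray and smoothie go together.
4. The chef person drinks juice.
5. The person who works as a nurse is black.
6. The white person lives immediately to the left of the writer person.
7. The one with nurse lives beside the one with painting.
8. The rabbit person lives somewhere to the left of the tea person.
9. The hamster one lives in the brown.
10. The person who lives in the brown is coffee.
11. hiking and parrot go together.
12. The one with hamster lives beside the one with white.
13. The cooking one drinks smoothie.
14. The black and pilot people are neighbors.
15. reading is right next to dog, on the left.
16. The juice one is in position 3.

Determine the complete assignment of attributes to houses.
Solution:

House | Pet | Job | Drink | Hobby | Color
-----------------------------------------
  1   | cat | nurse | soda | gardening | black
  2   | hamster | pilot | coffee | painting | brown
  3   | rabbit | chef | juice | reading | white
  4   | dog | writer | smoothie | cooking | gray
  5   | parrot | plumber | tea | hiking | orange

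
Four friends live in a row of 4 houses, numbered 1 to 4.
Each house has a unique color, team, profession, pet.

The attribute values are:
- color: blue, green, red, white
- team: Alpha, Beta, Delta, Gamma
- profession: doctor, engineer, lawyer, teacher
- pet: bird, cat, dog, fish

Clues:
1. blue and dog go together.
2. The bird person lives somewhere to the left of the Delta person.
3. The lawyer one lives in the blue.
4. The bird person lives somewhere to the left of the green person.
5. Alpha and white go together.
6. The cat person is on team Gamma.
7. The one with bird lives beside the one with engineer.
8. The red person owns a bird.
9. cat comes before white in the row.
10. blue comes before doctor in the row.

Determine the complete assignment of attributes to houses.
Solution:

House | Color | Team | Profession | Pet
---------------------------------------
  1   | red | Beta | teacher | bird
  2   | green | Gamma | engineer | cat
  3   | blue | Delta | lawyer | dog
  4   | white | Alpha | doctor | fish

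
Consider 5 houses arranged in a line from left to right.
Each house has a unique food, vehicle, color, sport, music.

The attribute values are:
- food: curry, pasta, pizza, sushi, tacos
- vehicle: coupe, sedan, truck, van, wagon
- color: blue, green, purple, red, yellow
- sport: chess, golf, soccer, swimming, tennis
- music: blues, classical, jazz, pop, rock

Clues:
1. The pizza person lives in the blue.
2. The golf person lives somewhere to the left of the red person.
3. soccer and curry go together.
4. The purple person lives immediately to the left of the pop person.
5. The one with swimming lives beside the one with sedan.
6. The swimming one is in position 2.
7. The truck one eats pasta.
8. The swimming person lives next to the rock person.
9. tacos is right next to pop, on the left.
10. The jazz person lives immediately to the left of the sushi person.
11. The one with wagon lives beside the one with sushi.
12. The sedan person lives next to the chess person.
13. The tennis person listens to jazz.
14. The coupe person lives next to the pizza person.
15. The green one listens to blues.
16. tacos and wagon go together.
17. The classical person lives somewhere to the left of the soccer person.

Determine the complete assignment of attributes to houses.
Solution:

House | Food | Vehicle | Color | Sport | Music
----------------------------------------------
  1   | tacos | wagon | purple | tennis | jazz
  2   | sushi | coupe | yellow | swimming | pop
  3   | pizza | sedan | blue | golf | rock
  4   | pasta | truck | red | chess | classical
  5   | curry | van | green | soccer | blues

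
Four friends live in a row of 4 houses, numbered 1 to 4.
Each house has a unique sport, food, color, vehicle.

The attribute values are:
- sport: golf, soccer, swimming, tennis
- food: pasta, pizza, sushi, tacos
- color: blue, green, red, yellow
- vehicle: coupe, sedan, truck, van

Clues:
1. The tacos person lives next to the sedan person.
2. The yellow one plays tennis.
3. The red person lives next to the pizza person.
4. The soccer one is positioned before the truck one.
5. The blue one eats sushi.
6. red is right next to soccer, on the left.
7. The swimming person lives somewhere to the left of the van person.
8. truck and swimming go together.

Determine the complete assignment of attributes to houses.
Solution:

House | Sport | Food | Color | Vehicle
--------------------------------------
  1   | golf | tacos | red | coupe
  2   | soccer | pizza | green | sedan
  3   | swimming | sushi | blue | truck
  4   | tennis | pasta | yellow | van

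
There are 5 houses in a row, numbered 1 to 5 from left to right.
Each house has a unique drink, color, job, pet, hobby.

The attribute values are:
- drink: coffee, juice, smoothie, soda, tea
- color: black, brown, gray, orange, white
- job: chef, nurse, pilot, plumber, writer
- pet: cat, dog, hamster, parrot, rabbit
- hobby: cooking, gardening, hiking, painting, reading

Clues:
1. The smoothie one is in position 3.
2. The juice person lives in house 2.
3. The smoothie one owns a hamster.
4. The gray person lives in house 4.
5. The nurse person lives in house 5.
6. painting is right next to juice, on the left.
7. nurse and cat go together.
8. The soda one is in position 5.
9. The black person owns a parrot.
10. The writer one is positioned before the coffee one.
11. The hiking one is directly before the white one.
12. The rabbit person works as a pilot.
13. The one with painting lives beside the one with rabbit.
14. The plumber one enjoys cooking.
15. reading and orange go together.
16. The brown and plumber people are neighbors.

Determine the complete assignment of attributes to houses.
Solution:

House | Drink | Color | Job | Pet | Hobby
-----------------------------------------
  1   | tea | black | writer | parrot | painting
  2   | juice | brown | pilot | rabbit | hiking
  3   | smoothie | white | plumber | hamster | cooking
  4   | coffee | gray | chef | dog | gardening
  5   | soda | orange | nurse | cat | reading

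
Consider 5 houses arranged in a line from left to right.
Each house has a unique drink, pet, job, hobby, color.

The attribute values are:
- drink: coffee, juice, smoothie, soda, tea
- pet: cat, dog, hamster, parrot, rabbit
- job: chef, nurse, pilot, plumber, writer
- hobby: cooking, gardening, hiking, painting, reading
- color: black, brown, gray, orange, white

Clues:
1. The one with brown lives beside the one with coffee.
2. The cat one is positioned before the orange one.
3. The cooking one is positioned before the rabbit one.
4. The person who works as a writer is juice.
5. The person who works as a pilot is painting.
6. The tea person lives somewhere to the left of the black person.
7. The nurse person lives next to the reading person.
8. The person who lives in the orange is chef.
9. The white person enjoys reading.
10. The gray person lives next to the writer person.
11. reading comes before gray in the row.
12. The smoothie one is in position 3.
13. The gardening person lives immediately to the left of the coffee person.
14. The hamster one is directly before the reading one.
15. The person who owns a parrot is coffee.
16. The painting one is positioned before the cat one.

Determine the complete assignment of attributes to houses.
Solution:

House | Drink | Pet | Job | Hobby | Color
-----------------------------------------
  1   | tea | hamster | nurse | gardening | brown
  2   | coffee | parrot | plumber | reading | white
  3   | smoothie | dog | pilot | painting | gray
  4   | juice | cat | writer | cooking | black
  5   | soda | rabbit | chef | hiking | orange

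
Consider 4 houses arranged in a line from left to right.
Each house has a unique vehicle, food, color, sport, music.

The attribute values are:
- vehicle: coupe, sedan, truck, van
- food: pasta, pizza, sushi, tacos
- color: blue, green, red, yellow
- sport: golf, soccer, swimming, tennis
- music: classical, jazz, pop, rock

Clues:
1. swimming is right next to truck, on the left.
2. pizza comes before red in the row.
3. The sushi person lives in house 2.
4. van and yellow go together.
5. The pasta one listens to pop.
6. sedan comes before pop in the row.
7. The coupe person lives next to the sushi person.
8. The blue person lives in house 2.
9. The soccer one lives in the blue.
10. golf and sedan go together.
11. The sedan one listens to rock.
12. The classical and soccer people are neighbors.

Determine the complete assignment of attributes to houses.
Solution:

House | Vehicle | Food | Color | Sport | Music
----------------------------------------------
  1   | coupe | pizza | green | swimming | classical
  2   | truck | sushi | blue | soccer | jazz
  3   | sedan | tacos | red | golf | rock
  4   | van | pasta | yellow | tennis | pop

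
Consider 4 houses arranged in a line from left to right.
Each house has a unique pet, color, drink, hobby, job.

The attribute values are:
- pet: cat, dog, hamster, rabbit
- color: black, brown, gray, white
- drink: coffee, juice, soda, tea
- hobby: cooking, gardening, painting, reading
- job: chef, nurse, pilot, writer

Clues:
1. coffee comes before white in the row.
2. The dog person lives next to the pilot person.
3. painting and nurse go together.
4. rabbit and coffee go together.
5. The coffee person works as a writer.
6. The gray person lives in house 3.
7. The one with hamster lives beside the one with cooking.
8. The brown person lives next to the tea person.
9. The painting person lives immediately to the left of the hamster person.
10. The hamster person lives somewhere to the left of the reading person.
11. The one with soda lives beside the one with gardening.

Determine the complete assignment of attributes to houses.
Solution:

House | Pet | Color | Drink | Hobby | Job
-----------------------------------------
  1   | dog | brown | soda | painting | nurse
  2   | hamster | black | tea | gardening | pilot
  3   | rabbit | gray | coffee | cooking | writer
  4   | cat | white | juice | reading | chef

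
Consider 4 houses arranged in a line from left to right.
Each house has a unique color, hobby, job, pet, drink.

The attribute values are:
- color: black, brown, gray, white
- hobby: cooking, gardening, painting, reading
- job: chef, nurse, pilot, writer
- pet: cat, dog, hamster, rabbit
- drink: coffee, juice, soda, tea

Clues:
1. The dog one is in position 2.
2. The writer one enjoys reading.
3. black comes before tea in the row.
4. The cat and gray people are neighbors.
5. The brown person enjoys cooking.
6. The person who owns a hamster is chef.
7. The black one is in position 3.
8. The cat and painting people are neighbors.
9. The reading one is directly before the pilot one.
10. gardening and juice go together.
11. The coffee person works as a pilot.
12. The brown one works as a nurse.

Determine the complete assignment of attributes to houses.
Solution:

House | Color | Hobby | Job | Pet | Drink
-----------------------------------------
  1   | white | reading | writer | cat | soda
  2   | gray | painting | pilot | dog | coffee
  3   | black | gardening | chef | hamster | juice
  4   | brown | cooking | nurse | rabbit | tea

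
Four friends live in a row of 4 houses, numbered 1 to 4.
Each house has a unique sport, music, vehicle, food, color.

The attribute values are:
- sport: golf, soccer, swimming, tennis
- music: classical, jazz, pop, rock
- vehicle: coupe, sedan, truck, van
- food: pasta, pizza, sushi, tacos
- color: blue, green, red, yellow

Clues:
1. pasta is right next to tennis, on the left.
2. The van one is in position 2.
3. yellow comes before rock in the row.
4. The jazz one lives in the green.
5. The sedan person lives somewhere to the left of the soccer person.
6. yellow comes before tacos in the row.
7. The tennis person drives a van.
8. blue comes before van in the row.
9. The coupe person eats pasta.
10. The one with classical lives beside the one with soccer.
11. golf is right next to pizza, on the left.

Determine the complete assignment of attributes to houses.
Solution:

House | Sport | Music | Vehicle | Food | Color
----------------------------------------------
  1   | golf | pop | coupe | pasta | blue
  2   | tennis | jazz | van | pizza | green
  3   | swimming | classical | sedan | sushi | yellow
  4   | soccer | rock | truck | tacos | red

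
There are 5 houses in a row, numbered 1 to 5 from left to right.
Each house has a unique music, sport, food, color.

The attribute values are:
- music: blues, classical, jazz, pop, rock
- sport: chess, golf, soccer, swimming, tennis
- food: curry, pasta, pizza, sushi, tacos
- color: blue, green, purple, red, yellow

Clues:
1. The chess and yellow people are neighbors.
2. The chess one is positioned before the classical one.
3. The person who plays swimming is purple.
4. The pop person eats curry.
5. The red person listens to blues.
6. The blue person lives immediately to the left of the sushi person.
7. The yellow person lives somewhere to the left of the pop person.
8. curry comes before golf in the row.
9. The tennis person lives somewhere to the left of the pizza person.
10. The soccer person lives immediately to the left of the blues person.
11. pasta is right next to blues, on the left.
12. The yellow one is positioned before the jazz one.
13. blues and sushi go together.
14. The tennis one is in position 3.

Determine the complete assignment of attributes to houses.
Solution:

House | Music | Sport | Food | Color
------------------------------------
  1   | rock | soccer | pasta | blue
  2   | blues | chess | sushi | red
  3   | classical | tennis | tacos | yellow
  4   | pop | swimming | curry | purple
  5   | jazz | golf | pizza | green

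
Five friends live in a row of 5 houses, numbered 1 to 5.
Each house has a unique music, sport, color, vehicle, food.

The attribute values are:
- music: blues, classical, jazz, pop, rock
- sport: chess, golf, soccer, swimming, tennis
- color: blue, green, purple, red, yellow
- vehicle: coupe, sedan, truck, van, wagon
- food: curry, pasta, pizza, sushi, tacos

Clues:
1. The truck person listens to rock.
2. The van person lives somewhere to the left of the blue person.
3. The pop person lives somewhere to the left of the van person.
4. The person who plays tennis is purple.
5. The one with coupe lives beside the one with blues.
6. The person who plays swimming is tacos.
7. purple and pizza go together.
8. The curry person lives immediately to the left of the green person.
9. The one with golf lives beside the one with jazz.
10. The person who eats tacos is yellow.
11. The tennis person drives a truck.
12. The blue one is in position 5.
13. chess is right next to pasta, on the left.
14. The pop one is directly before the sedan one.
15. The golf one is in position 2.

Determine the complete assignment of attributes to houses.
Solution:

House | Music | Sport | Color | Vehicle | Food
----------------------------------------------
  1   | pop | chess | red | coupe | curry
  2   | blues | golf | green | sedan | pasta
  3   | jazz | swimming | yellow | van | tacos
  4   | rock | tennis | purple | truck | pizza
  5   | classical | soccer | blue | wagon | sushi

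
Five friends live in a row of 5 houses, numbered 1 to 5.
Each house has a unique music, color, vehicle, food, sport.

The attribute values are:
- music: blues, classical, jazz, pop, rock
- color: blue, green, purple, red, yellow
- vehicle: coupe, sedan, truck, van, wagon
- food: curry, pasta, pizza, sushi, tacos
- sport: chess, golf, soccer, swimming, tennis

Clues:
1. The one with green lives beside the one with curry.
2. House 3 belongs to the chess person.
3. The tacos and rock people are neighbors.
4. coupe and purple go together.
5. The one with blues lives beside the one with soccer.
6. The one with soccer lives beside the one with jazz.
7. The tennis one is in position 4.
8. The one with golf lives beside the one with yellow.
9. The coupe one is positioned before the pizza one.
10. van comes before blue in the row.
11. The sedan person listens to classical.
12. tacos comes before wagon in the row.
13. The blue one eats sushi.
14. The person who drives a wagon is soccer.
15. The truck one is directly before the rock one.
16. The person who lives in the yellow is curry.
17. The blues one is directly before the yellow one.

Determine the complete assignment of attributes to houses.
Solution:

House | Music | Color | Vehicle | Food | Sport
----------------------------------------------
  1   | blues | green | truck | tacos | golf
  2   | rock | yellow | wagon | curry | soccer
  3   | jazz | purple | coupe | pasta | chess
  4   | pop | red | van | pizza | tennis
  5   | classical | blue | sedan | sushi | swimming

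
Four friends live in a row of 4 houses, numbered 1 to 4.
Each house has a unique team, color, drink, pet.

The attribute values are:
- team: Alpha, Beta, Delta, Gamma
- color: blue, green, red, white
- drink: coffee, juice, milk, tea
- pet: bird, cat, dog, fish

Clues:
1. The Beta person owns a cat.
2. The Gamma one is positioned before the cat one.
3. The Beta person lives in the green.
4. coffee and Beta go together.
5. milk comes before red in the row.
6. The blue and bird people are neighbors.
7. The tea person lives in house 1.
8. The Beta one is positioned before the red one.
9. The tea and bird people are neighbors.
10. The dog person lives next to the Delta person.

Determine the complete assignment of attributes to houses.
Solution:

House | Team | Color | Drink | Pet
----------------------------------
  1   | Gamma | blue | tea | dog
  2   | Delta | white | milk | bird
  3   | Beta | green | coffee | cat
  4   | Alpha | red | juice | fish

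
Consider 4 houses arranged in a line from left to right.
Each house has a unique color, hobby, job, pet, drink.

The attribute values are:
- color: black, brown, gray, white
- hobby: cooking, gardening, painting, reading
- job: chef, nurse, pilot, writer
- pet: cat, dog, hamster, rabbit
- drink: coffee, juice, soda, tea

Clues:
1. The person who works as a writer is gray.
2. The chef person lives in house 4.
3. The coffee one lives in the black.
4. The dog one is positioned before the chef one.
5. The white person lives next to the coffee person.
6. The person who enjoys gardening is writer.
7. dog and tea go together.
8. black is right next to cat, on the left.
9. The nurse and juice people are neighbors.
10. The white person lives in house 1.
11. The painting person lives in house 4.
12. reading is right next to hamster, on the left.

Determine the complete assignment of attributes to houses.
Solution:

House | Color | Hobby | Job | Pet | Drink
-----------------------------------------
  1   | white | reading | pilot | dog | tea
  2   | black | cooking | nurse | hamster | coffee
  3   | gray | gardening | writer | cat | juice
  4   | brown | painting | chef | rabbit | soda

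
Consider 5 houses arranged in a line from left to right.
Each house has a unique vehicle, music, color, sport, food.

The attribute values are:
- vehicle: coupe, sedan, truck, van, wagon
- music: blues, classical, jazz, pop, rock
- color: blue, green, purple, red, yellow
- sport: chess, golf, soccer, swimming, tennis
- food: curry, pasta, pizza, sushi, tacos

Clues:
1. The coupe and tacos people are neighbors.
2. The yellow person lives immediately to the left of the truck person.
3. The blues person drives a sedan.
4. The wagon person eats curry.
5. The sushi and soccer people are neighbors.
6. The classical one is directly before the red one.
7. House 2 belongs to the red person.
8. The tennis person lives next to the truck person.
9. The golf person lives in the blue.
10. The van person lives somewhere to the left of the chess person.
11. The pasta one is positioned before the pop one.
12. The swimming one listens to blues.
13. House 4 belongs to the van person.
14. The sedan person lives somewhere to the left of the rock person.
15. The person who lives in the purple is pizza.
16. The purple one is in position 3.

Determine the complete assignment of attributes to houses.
Solution:

House | Vehicle | Music | Color | Sport | Food
----------------------------------------------
  1   | coupe | classical | yellow | tennis | sushi
  2   | truck | jazz | red | soccer | tacos
  3   | sedan | blues | purple | swimming | pizza
  4   | van | rock | blue | golf | pasta
  5   | wagon | pop | green | chess | curry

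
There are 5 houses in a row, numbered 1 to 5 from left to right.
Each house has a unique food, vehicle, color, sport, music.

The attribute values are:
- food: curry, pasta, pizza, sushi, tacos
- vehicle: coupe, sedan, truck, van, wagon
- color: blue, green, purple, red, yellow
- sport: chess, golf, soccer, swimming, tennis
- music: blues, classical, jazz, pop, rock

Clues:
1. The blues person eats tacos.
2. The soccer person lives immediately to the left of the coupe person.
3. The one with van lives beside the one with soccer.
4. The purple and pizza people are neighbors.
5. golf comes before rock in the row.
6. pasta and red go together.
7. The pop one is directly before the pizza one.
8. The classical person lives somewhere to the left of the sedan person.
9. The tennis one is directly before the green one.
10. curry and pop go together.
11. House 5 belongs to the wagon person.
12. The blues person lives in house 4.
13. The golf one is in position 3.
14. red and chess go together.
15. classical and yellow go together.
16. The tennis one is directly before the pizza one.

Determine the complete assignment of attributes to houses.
Solution:

House | Food | Vehicle | Color | Sport | Music
----------------------------------------------
  1   | curry | van | purple | tennis | pop
  2   | pizza | truck | green | soccer | jazz
  3   | sushi | coupe | yellow | golf | classical
  4   | tacos | sedan | blue | swimming | blues
  5   | pasta | wagon | red | chess | rock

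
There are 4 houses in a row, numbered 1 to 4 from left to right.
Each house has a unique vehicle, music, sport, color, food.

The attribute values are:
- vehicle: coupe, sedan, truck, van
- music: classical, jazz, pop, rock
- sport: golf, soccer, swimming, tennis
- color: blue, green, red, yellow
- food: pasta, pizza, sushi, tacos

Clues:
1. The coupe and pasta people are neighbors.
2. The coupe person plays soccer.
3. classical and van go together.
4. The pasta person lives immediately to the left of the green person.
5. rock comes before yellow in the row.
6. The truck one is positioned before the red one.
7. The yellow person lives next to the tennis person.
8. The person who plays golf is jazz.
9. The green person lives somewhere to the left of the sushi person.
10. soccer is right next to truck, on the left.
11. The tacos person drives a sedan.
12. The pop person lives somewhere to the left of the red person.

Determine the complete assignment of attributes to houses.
Solution:

House | Vehicle | Music | Sport | Color | Food
----------------------------------------------
  1   | coupe | rock | soccer | blue | pizza
  2   | truck | jazz | golf | yellow | pasta
  3   | sedan | pop | tennis | green | tacos
  4   | van | classical | swimming | red | sushi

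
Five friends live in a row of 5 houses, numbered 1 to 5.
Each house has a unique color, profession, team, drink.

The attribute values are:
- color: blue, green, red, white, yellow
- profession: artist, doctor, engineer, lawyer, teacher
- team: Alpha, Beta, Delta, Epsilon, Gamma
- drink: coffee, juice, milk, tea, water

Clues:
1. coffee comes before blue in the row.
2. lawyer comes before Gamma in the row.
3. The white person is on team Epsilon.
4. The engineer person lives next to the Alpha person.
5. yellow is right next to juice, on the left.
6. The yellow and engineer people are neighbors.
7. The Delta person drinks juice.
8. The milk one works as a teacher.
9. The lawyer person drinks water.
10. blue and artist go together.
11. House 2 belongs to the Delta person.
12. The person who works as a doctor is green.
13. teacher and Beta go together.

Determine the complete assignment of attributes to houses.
Solution:

House | Color | Profession | Team | Drink
-----------------------------------------
  1   | yellow | teacher | Beta | milk
  2   | red | engineer | Delta | juice
  3   | green | doctor | Alpha | coffee
  4   | white | lawyer | Epsilon | water
  5   | blue | artist | Gamma | tea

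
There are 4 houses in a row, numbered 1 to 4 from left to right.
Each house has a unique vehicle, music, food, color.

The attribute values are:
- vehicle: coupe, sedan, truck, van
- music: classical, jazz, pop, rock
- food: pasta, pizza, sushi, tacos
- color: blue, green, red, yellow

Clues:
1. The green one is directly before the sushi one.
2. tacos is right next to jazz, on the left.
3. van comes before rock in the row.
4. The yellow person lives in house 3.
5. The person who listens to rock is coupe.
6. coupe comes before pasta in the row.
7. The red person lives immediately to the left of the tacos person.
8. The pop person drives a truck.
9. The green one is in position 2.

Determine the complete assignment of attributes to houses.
Solution:

House | Vehicle | Music | Food | Color
--------------------------------------
  1   | van | classical | pizza | red
  2   | coupe | rock | tacos | green
  3   | sedan | jazz | sushi | yellow
  4   | truck | pop | pasta | blue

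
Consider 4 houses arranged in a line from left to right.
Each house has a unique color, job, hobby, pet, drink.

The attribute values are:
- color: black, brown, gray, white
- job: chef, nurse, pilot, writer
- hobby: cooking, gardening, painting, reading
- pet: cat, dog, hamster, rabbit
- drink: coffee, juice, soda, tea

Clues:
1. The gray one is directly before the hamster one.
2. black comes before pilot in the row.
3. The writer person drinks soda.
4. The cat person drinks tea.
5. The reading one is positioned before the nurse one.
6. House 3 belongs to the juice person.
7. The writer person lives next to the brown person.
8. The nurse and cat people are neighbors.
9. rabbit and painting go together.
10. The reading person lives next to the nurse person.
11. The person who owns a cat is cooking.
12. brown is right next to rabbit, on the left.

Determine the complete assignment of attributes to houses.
Solution:

House | Color | Job | Hobby | Pet | Drink
-----------------------------------------
  1   | gray | writer | gardening | dog | soda
  2   | brown | chef | reading | hamster | coffee
  3   | black | nurse | painting | rabbit | juice
  4   | white | pilot | cooking | cat | tea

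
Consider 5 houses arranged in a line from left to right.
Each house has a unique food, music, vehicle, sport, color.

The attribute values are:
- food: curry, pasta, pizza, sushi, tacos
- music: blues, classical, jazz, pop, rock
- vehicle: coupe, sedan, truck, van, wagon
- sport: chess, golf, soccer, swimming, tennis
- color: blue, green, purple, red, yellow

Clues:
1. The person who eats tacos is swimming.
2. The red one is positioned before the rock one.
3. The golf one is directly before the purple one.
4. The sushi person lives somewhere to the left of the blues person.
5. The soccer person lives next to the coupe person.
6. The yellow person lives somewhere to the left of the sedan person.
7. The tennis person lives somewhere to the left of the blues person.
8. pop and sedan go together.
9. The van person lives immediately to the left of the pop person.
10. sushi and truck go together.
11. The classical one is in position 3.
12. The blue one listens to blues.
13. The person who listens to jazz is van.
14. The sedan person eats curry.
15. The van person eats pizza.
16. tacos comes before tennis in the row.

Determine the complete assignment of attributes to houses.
Solution:

House | Food | Music | Vehicle | Sport | Color
----------------------------------------------
  1   | pizza | jazz | van | golf | yellow
  2   | curry | pop | sedan | soccer | purple
  3   | tacos | classical | coupe | swimming | red
  4   | sushi | rock | truck | tennis | green
  5   | pasta | blues | wagon | chess | blue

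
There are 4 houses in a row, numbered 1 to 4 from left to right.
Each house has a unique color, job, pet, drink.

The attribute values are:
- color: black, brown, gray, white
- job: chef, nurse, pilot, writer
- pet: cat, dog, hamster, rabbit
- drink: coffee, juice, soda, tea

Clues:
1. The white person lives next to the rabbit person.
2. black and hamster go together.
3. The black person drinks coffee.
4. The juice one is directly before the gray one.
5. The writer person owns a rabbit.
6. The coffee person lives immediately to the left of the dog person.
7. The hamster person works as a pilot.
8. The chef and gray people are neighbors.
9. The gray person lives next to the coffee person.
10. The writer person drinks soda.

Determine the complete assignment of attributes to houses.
Solution:

House | Color | Job | Pet | Drink
---------------------------------
  1   | white | chef | cat | juice
  2   | gray | writer | rabbit | soda
  3   | black | pilot | hamster | coffee
  4   | brown | nurse | dog | tea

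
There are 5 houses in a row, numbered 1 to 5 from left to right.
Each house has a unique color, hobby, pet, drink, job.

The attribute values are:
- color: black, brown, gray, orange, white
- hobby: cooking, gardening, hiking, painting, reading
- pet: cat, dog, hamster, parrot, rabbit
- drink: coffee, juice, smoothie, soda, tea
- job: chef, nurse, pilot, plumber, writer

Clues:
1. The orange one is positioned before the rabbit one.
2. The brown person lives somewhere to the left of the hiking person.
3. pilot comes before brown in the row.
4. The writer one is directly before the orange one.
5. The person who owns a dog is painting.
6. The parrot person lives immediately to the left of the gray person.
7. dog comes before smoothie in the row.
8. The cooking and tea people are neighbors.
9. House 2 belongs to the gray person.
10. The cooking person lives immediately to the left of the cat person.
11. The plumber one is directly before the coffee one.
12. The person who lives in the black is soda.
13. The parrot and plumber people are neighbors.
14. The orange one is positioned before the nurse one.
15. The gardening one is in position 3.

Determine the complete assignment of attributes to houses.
Solution:

House | Color | Hobby | Pet | Drink | Job
-----------------------------------------
  1   | black | cooking | parrot | soda | pilot
  2   | gray | reading | cat | tea | plumber
  3   | brown | gardening | hamster | coffee | writer
  4   | orange | painting | dog | juice | chef
  5   | white | hiking | rabbit | smoothie | nurse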